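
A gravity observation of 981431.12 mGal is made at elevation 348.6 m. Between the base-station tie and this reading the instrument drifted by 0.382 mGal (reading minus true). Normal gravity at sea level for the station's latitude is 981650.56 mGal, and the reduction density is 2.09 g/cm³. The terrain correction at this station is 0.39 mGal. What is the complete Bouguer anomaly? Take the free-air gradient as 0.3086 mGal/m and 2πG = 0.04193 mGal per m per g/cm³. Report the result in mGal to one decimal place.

-142.4

Drift-corrected reading = 981431.12 − (0.382) = 981430.738 mGal
Free-air correction = 0.3086 × 348.6 = 107.58 mGal
Free-air anomaly = 981430.738 − 981650.56 + (107.58) = -112.242 mGal
Bouguer slab correction = 0.04193 × 2.09 × 348.6 = 30.55 mGal
Simple Bouguer anomaly = -112.242 − (30.55) = -142.792 mGal
Complete Bouguer anomaly = -142.792 + 0.39 = -142.402 mGal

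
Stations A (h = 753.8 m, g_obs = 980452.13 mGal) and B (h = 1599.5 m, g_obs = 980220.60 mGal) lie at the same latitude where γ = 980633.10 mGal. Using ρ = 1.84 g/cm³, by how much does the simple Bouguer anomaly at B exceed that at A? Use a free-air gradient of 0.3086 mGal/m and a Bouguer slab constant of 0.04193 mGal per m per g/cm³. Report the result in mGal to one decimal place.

Δg_SB(A) = 980452.13 − 980633.10 + 0.3086×753.8 − 0.04193×1.84×753.8 = -6.50 mGal
Δg_SB(B) = 980220.60 − 980633.10 + 0.3086×1599.5 − 0.04193×1.84×1599.5 = -42.30 mGal
Difference = -42.30 − (-6.50) = -35.80 mGal

-35.8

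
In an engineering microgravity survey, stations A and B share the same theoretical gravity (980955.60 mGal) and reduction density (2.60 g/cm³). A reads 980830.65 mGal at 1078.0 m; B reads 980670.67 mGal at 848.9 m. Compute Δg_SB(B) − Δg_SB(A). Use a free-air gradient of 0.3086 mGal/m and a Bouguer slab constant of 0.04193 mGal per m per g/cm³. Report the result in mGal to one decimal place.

Δg_SB(A) = 980830.65 − 980955.60 + 0.3086×1078.0 − 0.04193×2.60×1078.0 = 90.20 mGal
Δg_SB(B) = 980670.67 − 980955.60 + 0.3086×848.9 − 0.04193×2.60×848.9 = -115.50 mGal
Difference = -115.50 − (90.20) = -205.70 mGal

-205.7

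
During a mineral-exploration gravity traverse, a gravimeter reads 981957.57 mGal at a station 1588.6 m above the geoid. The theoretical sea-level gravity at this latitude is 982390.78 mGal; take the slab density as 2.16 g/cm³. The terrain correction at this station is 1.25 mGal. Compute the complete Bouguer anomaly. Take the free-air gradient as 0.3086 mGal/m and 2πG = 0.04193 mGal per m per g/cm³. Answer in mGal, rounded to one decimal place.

-85.6

Free-air correction = 0.3086 × 1588.6 = 490.24 mGal
Free-air anomaly = 981957.57 − 982390.78 + (490.24) = 57.03 mGal
Bouguer slab correction = 0.04193 × 2.16 × 1588.6 = 143.88 mGal
Simple Bouguer anomaly = 57.03 − (143.88) = -86.85 mGal
Complete Bouguer anomaly = -86.85 + 1.25 = -85.60 mGal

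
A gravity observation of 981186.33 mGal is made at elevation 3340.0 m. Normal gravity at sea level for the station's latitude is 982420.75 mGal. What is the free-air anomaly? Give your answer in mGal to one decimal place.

-203.7

Free-air correction = 0.3086 × 3340.0 = 1030.72 mGal
Free-air anomaly = 981186.33 − 982420.75 + (1030.72) = -203.70 mGal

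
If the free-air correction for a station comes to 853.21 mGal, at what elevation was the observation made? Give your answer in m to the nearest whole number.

h = 853.21 / 0.3086 = 2764.78 m

2765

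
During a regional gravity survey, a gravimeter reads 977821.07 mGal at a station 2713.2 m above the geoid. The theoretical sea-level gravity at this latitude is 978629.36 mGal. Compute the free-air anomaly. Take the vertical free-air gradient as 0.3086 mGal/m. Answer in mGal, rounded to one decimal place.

Free-air correction = 0.3086 × 2713.2 = 837.29 mGal
Free-air anomaly = 977821.07 − 978629.36 + (837.29) = 29.00 mGal

29.0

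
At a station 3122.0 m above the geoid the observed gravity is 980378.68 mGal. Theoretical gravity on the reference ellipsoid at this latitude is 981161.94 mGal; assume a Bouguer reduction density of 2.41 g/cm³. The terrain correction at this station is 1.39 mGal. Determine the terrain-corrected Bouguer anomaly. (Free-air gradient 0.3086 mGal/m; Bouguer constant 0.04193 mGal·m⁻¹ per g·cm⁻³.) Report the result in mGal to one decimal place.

Free-air correction = 0.3086 × 3122.0 = 963.45 mGal
Free-air anomaly = 980378.68 − 981161.94 + (963.45) = 180.19 mGal
Bouguer slab correction = 0.04193 × 2.41 × 3122.0 = 315.48 mGal
Simple Bouguer anomaly = 180.19 − (315.48) = -135.29 mGal
Complete Bouguer anomaly = -135.29 + 1.39 = -133.90 mGal

-133.9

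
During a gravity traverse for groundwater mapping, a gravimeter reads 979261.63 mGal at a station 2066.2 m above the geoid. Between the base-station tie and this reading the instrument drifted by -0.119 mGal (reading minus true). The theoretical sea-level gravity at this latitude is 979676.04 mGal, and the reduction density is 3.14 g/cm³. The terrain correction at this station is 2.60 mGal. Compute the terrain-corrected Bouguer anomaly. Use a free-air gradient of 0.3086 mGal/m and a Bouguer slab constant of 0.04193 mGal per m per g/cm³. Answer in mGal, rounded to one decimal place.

Drift-corrected reading = 979261.63 − (-0.119) = 979261.749 mGal
Free-air correction = 0.3086 × 2066.2 = 637.63 mGal
Free-air anomaly = 979261.749 − 979676.04 + (637.63) = 223.339 mGal
Bouguer slab correction = 0.04193 × 3.14 × 2066.2 = 272.04 mGal
Simple Bouguer anomaly = 223.339 − (272.04) = -48.701 mGal
Complete Bouguer anomaly = -48.701 + 2.60 = -46.101 mGal

-46.1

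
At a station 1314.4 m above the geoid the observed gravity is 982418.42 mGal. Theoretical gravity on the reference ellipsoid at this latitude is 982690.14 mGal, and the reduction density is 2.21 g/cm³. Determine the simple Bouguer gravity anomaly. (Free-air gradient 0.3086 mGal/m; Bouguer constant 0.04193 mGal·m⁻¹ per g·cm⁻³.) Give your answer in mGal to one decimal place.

12.1

Free-air correction = 0.3086 × 1314.4 = 405.62 mGal
Free-air anomaly = 982418.42 − 982690.14 + (405.62) = 133.90 mGal
Bouguer slab correction = 0.04193 × 2.21 × 1314.4 = 121.80 mGal
Simple Bouguer anomaly = 133.90 − (121.80) = 12.10 mGal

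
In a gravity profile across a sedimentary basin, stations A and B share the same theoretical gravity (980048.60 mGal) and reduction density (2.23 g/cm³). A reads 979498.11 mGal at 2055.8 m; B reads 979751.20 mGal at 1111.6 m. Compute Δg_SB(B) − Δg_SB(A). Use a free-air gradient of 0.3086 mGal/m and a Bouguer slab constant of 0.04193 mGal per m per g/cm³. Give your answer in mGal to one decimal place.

50.0

Δg_SB(A) = 979498.11 − 980048.60 + 0.3086×2055.8 − 0.04193×2.23×2055.8 = -108.30 mGal
Δg_SB(B) = 979751.20 − 980048.60 + 0.3086×1111.6 − 0.04193×2.23×1111.6 = -58.30 mGal
Difference = -58.30 − (-108.30) = 50.00 mGal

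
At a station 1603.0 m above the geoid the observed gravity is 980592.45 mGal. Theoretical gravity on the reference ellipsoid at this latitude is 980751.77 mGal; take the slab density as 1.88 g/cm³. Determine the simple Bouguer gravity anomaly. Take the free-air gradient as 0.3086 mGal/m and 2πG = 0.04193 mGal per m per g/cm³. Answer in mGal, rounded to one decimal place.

Free-air correction = 0.3086 × 1603.0 = 494.69 mGal
Free-air anomaly = 980592.45 − 980751.77 + (494.69) = 335.37 mGal
Bouguer slab correction = 0.04193 × 1.88 × 1603.0 = 126.36 mGal
Simple Bouguer anomaly = 335.37 − (126.36) = 209.01 mGal

209.0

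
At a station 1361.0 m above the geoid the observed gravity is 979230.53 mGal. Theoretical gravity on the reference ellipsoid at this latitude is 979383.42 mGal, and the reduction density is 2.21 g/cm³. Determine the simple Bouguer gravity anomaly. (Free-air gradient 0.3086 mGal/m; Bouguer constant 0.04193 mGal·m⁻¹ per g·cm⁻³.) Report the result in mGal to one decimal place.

Free-air correction = 0.3086 × 1361.0 = 420.00 mGal
Free-air anomaly = 979230.53 − 979383.42 + (420.00) = 267.11 mGal
Bouguer slab correction = 0.04193 × 2.21 × 1361.0 = 126.12 mGal
Simple Bouguer anomaly = 267.11 − (126.12) = 140.99 mGal

141.0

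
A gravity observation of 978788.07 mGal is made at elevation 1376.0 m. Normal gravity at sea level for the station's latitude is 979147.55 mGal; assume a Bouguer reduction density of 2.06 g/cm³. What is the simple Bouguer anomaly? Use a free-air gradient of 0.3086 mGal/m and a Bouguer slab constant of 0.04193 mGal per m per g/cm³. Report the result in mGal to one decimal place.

Free-air correction = 0.3086 × 1376.0 = 424.63 mGal
Free-air anomaly = 978788.07 − 979147.55 + (424.63) = 65.15 mGal
Bouguer slab correction = 0.04193 × 2.06 × 1376.0 = 118.85 mGal
Simple Bouguer anomaly = 65.15 − (118.85) = -53.70 mGal

-53.7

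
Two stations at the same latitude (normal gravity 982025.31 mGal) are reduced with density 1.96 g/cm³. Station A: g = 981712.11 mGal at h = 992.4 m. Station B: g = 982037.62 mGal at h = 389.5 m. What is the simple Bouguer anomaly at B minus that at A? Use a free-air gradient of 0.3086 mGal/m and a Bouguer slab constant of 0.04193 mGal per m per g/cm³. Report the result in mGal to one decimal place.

Δg_SB(A) = 981712.11 − 982025.31 + 0.3086×992.4 − 0.04193×1.96×992.4 = -88.50 mGal
Δg_SB(B) = 982037.62 − 982025.31 + 0.3086×389.5 − 0.04193×1.96×389.5 = 100.50 mGal
Difference = 100.50 − (-88.50) = 189.00 mGal

189.0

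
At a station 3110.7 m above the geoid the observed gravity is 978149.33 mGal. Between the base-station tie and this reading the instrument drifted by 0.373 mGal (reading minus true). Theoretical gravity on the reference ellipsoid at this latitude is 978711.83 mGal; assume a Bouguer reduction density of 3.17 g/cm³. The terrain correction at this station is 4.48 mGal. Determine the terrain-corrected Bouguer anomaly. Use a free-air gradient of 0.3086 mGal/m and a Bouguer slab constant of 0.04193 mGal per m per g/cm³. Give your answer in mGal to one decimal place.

-11.9

Drift-corrected reading = 978149.33 − (0.373) = 978148.957 mGal
Free-air correction = 0.3086 × 3110.7 = 959.96 mGal
Free-air anomaly = 978148.957 − 978711.83 + (959.96) = 397.087 mGal
Bouguer slab correction = 0.04193 × 3.17 × 3110.7 = 413.47 mGal
Simple Bouguer anomaly = 397.087 − (413.47) = -16.383 mGal
Complete Bouguer anomaly = -16.383 + 4.48 = -11.903 mGal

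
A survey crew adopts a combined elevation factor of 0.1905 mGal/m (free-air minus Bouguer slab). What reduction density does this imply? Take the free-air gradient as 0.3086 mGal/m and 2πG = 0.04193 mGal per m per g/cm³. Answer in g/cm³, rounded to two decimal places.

2.82

0.1905 = 0.3086 − 0.04193 × ρ
ρ = (0.3086 − 0.1905) / 0.04193 = 2.82 g/cm³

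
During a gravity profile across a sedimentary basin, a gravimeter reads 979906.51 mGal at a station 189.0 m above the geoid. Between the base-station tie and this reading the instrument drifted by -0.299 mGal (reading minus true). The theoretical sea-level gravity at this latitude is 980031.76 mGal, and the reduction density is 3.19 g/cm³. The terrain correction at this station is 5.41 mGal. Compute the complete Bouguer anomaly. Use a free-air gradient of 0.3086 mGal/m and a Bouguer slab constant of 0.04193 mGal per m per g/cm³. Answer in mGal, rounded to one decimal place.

Drift-corrected reading = 979906.51 − (-0.299) = 979906.809 mGal
Free-air correction = 0.3086 × 189.0 = 58.33 mGal
Free-air anomaly = 979906.809 − 980031.76 + (58.33) = -66.621 mGal
Bouguer slab correction = 0.04193 × 3.19 × 189.0 = 25.28 mGal
Simple Bouguer anomaly = -66.621 − (25.28) = -91.901 mGal
Complete Bouguer anomaly = -91.901 + 5.41 = -86.491 mGal

-86.5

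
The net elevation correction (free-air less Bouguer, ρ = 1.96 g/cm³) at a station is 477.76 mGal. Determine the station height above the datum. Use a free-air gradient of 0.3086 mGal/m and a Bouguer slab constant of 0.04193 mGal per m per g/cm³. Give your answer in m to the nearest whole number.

Combined gradient = 0.3086 − 0.04193 × 1.96 = 0.2264172 mGal/m
h = 477.76 / 0.2264172 = 2110.09 m

2110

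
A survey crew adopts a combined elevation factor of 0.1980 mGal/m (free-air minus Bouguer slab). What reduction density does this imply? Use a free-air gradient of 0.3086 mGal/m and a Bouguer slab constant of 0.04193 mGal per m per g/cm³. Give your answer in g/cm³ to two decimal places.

0.1980 = 0.3086 − 0.04193 × ρ
ρ = (0.3086 − 0.1980) / 0.04193 = 2.64 g/cm³

2.64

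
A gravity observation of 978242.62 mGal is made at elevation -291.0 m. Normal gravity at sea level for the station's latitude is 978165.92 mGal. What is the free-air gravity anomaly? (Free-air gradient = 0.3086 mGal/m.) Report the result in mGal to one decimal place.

-13.1

Free-air correction = 0.3086 × -291.0 = -89.80 mGal
Free-air anomaly = 978242.62 − 978165.92 + (-89.80) = -13.10 mGal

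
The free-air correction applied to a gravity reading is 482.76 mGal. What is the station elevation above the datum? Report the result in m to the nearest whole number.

1564

h = 482.76 / 0.3086 = 1564.36 m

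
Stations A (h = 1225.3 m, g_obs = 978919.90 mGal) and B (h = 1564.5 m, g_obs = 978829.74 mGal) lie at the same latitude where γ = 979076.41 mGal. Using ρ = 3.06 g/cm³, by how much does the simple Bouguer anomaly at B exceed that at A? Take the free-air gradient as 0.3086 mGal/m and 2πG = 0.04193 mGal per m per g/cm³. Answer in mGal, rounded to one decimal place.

Δg_SB(A) = 978919.90 − 979076.41 + 0.3086×1225.3 − 0.04193×3.06×1225.3 = 64.40 mGal
Δg_SB(B) = 978829.74 − 979076.41 + 0.3086×1564.5 − 0.04193×3.06×1564.5 = 35.40 mGal
Difference = 35.40 − (64.40) = -29.00 mGal

-29.0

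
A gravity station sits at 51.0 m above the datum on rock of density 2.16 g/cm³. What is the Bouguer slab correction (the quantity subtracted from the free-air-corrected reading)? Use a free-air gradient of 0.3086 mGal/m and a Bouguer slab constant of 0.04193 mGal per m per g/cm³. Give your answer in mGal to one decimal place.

4.6

Bouguer slab correction = 0.04193 × 2.16 × 51.0 = 4.6 mGal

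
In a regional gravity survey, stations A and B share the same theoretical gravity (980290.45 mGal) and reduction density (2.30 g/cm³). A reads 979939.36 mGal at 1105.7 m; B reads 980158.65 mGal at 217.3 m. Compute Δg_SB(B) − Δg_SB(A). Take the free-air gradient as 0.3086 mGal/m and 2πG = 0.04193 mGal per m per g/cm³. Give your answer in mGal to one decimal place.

30.8

Δg_SB(A) = 979939.36 − 980290.45 + 0.3086×1105.7 − 0.04193×2.30×1105.7 = -116.50 mGal
Δg_SB(B) = 980158.65 − 980290.45 + 0.3086×217.3 − 0.04193×2.30×217.3 = -85.70 mGal
Difference = -85.70 − (-116.50) = 30.80 mGal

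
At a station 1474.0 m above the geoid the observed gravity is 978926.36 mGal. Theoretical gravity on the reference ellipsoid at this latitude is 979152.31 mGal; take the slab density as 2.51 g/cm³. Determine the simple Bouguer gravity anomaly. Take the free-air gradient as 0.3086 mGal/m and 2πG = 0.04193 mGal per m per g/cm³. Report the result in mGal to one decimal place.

73.8

Free-air correction = 0.3086 × 1474.0 = 454.88 mGal
Free-air anomaly = 978926.36 − 979152.31 + (454.88) = 228.93 mGal
Bouguer slab correction = 0.04193 × 2.51 × 1474.0 = 155.13 mGal
Simple Bouguer anomaly = 228.93 − (155.13) = 73.80 mGal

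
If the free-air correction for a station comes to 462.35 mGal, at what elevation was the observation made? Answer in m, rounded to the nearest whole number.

h = 462.35 / 0.3086 = 1498.22 m

1498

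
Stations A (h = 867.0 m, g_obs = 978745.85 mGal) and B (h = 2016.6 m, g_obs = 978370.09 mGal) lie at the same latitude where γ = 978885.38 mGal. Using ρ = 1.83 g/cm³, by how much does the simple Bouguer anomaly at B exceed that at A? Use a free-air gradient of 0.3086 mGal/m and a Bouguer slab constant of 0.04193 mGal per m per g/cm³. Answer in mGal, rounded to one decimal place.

-109.2

Δg_SB(A) = 978745.85 − 978885.38 + 0.3086×867.0 − 0.04193×1.83×867.0 = 61.50 mGal
Δg_SB(B) = 978370.09 − 978885.38 + 0.3086×2016.6 − 0.04193×1.83×2016.6 = -47.70 mGal
Difference = -47.70 − (61.50) = -109.20 mGal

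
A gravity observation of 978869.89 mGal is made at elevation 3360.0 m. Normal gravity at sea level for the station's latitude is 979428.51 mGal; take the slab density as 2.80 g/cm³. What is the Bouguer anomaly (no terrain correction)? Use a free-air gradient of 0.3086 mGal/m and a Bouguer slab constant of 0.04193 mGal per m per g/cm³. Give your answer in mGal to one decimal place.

Free-air correction = 0.3086 × 3360.0 = 1036.90 mGal
Free-air anomaly = 978869.89 − 979428.51 + (1036.90) = 478.28 mGal
Bouguer slab correction = 0.04193 × 2.80 × 3360.0 = 394.48 mGal
Simple Bouguer anomaly = 478.28 − (394.48) = 83.80 mGal

83.8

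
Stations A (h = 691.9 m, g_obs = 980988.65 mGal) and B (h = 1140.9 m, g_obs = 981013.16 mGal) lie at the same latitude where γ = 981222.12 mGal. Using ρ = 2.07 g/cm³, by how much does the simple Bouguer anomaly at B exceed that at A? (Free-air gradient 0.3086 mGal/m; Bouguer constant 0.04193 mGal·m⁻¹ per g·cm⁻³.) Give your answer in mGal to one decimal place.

124.1

Δg_SB(A) = 980988.65 − 981222.12 + 0.3086×691.9 − 0.04193×2.07×691.9 = -80.00 mGal
Δg_SB(B) = 981013.16 − 981222.12 + 0.3086×1140.9 − 0.04193×2.07×1140.9 = 44.10 mGal
Difference = 44.10 − (-80.00) = 124.10 mGal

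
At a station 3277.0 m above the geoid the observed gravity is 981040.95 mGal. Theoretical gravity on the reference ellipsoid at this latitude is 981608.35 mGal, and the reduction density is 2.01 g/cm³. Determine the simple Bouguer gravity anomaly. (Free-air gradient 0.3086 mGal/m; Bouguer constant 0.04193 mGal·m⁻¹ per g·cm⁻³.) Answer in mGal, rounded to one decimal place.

Free-air correction = 0.3086 × 3277.0 = 1011.28 mGal
Free-air anomaly = 981040.95 − 981608.35 + (1011.28) = 443.88 mGal
Bouguer slab correction = 0.04193 × 2.01 × 3277.0 = 276.18 mGal
Simple Bouguer anomaly = 443.88 − (276.18) = 167.70 mGal

167.7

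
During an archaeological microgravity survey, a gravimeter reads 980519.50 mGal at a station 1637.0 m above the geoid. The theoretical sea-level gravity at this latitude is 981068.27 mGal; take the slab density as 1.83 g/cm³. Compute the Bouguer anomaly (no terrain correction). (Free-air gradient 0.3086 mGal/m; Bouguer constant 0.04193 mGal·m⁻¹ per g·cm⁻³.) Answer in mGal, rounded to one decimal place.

Free-air correction = 0.3086 × 1637.0 = 505.18 mGal
Free-air anomaly = 980519.50 − 981068.27 + (505.18) = -43.59 mGal
Bouguer slab correction = 0.04193 × 1.83 × 1637.0 = 125.61 mGal
Simple Bouguer anomaly = -43.59 − (125.61) = -169.20 mGal

-169.2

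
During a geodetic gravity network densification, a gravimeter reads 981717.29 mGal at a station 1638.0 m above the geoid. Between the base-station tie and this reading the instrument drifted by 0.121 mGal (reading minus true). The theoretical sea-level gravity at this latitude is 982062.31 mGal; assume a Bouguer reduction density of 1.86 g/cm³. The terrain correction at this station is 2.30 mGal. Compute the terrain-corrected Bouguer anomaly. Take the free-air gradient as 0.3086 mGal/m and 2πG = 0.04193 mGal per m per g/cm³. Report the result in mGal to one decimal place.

34.9

Drift-corrected reading = 981717.29 − (0.121) = 981717.169 mGal
Free-air correction = 0.3086 × 1638.0 = 505.49 mGal
Free-air anomaly = 981717.169 − 982062.31 + (505.49) = 160.349 mGal
Bouguer slab correction = 0.04193 × 1.86 × 1638.0 = 127.75 mGal
Simple Bouguer anomaly = 160.349 − (127.75) = 32.599 mGal
Complete Bouguer anomaly = 32.599 + 2.30 = 34.899 mGal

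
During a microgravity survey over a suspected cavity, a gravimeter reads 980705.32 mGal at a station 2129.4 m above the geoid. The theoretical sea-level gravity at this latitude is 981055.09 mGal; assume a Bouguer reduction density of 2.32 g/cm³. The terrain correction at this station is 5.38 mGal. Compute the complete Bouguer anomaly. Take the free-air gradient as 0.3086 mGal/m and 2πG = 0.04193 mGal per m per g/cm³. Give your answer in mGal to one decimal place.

Free-air correction = 0.3086 × 2129.4 = 657.13 mGal
Free-air anomaly = 980705.32 − 981055.09 + (657.13) = 307.36 mGal
Bouguer slab correction = 0.04193 × 2.32 × 2129.4 = 207.14 mGal
Simple Bouguer anomaly = 307.36 − (207.14) = 100.22 mGal
Complete Bouguer anomaly = 100.22 + 5.38 = 105.60 mGal

105.6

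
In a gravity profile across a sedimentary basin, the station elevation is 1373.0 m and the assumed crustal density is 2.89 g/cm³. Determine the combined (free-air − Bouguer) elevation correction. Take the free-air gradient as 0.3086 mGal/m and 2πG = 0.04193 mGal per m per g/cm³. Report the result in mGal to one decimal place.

257.3

Combined gradient = 0.3086 − 0.04193 × 2.89 = 0.1874223 mGal/m
Combined elevation correction = 0.1874223 × 1373.0 = 257.3 mGal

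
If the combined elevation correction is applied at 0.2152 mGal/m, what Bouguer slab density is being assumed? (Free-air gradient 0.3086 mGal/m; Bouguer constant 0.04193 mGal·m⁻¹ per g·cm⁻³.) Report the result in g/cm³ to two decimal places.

2.23

0.2152 = 0.3086 − 0.04193 × ρ
ρ = (0.3086 − 0.2152) / 0.04193 = 2.23 g/cm³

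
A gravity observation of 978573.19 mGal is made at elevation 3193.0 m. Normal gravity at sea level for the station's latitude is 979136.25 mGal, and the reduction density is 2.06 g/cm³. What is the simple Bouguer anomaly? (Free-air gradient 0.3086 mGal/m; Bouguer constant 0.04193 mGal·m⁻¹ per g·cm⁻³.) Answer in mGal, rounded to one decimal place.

146.5

Free-air correction = 0.3086 × 3193.0 = 985.36 mGal
Free-air anomaly = 978573.19 − 979136.25 + (985.36) = 422.30 mGal
Bouguer slab correction = 0.04193 × 2.06 × 3193.0 = 275.80 mGal
Simple Bouguer anomaly = 422.30 − (275.80) = 146.50 mGal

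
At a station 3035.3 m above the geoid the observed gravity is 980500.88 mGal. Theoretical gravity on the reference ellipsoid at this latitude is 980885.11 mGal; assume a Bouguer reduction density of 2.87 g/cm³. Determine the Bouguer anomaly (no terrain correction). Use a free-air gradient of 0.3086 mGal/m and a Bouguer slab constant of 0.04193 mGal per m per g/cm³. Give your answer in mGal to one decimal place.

187.2

Free-air correction = 0.3086 × 3035.3 = 936.69 mGal
Free-air anomaly = 980500.88 − 980885.11 + (936.69) = 552.46 mGal
Bouguer slab correction = 0.04193 × 2.87 × 3035.3 = 365.27 mGal
Simple Bouguer anomaly = 552.46 − (365.27) = 187.19 mGal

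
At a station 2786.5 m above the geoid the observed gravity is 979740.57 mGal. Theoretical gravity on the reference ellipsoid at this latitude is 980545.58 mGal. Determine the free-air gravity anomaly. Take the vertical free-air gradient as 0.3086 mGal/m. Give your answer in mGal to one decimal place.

54.9

Free-air correction = 0.3086 × 2786.5 = 859.91 mGal
Free-air anomaly = 979740.57 − 980545.58 + (859.91) = 54.90 mGal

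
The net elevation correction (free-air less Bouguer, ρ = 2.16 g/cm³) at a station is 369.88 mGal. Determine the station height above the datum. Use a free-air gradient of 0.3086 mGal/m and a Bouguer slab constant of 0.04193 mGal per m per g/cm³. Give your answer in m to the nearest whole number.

1696

Combined gradient = 0.3086 − 0.04193 × 2.16 = 0.2180312 mGal/m
h = 369.88 / 0.2180312 = 1696.45 m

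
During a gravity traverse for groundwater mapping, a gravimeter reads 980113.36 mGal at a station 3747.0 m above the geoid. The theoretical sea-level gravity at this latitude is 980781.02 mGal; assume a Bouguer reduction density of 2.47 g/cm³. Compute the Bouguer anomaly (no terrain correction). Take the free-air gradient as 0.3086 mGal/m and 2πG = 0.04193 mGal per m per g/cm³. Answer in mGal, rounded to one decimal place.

100.6

Free-air correction = 0.3086 × 3747.0 = 1156.32 mGal
Free-air anomaly = 980113.36 − 980781.02 + (1156.32) = 488.66 mGal
Bouguer slab correction = 0.04193 × 2.47 × 3747.0 = 388.07 mGal
Simple Bouguer anomaly = 488.66 − (388.07) = 100.59 mGal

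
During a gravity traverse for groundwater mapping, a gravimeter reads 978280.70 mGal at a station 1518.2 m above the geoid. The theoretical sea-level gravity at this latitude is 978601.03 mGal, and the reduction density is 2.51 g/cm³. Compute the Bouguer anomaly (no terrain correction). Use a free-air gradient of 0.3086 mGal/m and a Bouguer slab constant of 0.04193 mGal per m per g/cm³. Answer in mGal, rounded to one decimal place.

-11.6

Free-air correction = 0.3086 × 1518.2 = 468.52 mGal
Free-air anomaly = 978280.70 − 978601.03 + (468.52) = 148.19 mGal
Bouguer slab correction = 0.04193 × 2.51 × 1518.2 = 159.78 mGal
Simple Bouguer anomaly = 148.19 − (159.78) = -11.59 mGal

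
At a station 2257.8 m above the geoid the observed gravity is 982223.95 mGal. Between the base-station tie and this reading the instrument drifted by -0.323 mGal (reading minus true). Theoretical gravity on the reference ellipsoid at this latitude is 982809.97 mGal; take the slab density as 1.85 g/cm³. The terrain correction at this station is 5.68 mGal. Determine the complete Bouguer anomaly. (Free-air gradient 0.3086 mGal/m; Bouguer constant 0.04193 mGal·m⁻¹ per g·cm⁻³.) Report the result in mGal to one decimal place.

-58.4

Drift-corrected reading = 982223.95 − (-0.323) = 982224.273 mGal
Free-air correction = 0.3086 × 2257.8 = 696.76 mGal
Free-air anomaly = 982224.273 − 982809.97 + (696.76) = 111.063 mGal
Bouguer slab correction = 0.04193 × 1.85 × 2257.8 = 175.14 mGal
Simple Bouguer anomaly = 111.063 − (175.14) = -64.077 mGal
Complete Bouguer anomaly = -64.077 + 5.68 = -58.397 mGal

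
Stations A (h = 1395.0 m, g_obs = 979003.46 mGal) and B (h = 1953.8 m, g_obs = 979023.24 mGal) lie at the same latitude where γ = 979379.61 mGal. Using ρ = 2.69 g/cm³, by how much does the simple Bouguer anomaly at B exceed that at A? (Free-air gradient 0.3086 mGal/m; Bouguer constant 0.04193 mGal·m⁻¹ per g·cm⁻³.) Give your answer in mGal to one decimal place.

Δg_SB(A) = 979003.46 − 979379.61 + 0.3086×1395.0 − 0.04193×2.69×1395.0 = -103.00 mGal
Δg_SB(B) = 979023.24 − 979379.61 + 0.3086×1953.8 − 0.04193×2.69×1953.8 = 26.20 mGal
Difference = 26.20 − (-103.00) = 129.20 mGal

129.2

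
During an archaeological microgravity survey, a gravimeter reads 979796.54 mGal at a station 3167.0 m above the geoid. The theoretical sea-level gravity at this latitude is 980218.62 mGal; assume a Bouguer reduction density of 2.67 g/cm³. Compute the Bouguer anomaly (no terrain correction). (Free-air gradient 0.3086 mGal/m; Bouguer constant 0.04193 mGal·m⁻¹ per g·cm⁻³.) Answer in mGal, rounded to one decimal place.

Free-air correction = 0.3086 × 3167.0 = 977.34 mGal
Free-air anomaly = 979796.54 − 980218.62 + (977.34) = 555.26 mGal
Bouguer slab correction = 0.04193 × 2.67 × 3167.0 = 354.56 mGal
Simple Bouguer anomaly = 555.26 − (354.56) = 200.70 mGal

200.7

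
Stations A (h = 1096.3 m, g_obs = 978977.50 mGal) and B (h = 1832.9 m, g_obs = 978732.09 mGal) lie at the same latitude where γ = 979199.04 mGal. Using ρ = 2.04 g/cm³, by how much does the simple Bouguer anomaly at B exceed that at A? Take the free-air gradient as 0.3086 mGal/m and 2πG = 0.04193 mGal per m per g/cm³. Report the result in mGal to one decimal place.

-81.1

Δg_SB(A) = 978977.50 − 979199.04 + 0.3086×1096.3 − 0.04193×2.04×1096.3 = 23.00 mGal
Δg_SB(B) = 978732.09 − 979199.04 + 0.3086×1832.9 − 0.04193×2.04×1832.9 = -58.10 mGal
Difference = -58.10 − (23.00) = -81.10 mGal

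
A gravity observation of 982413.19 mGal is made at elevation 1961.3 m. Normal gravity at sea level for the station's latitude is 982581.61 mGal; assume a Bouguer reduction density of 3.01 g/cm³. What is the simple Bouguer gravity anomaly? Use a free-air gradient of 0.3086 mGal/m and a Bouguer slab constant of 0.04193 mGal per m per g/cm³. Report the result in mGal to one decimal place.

189.3

Free-air correction = 0.3086 × 1961.3 = 605.26 mGal
Free-air anomaly = 982413.19 − 982581.61 + (605.26) = 436.84 mGal
Bouguer slab correction = 0.04193 × 3.01 × 1961.3 = 247.53 mGal
Simple Bouguer anomaly = 436.84 − (247.53) = 189.31 mGal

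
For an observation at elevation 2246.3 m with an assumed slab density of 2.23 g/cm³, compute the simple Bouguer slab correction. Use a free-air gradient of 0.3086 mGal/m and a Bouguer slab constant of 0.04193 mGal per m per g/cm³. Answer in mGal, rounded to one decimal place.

Bouguer slab correction = 0.04193 × 2.23 × 2246.3 = 210.0 mGal

210.0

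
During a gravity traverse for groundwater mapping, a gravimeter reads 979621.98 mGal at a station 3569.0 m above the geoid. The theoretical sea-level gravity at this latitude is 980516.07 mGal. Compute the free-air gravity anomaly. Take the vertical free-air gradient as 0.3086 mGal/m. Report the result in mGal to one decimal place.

Free-air correction = 0.3086 × 3569.0 = 1101.39 mGal
Free-air anomaly = 979621.98 − 980516.07 + (1101.39) = 207.30 mGal

207.3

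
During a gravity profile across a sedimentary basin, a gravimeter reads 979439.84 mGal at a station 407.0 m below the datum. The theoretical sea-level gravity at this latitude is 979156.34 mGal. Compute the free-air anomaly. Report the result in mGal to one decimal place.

Free-air correction = 0.3086 × -407.0 = -125.60 mGal
Free-air anomaly = 979439.84 − 979156.34 + (-125.60) = 157.90 mGal

157.9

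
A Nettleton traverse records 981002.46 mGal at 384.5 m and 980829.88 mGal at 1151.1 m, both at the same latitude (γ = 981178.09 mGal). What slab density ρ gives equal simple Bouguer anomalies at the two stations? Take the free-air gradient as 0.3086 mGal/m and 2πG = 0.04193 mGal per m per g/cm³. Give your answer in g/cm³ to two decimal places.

Δg_obs = 980829.88 − 981002.46 = -172.58 mGal over Δh = 1151.1 − 384.5 = 766.6 m
Equal Bouguer anomalies ⇒ Δg_obs + (0.3086 − 0.04193ρ)·Δh = 0
0.3086 − 0.04193ρ = −Δg_obs/Δh = 0.22512
ρ = (0.3086 − 0.22512) / 0.04193 = 1.99 g/cm³

1.99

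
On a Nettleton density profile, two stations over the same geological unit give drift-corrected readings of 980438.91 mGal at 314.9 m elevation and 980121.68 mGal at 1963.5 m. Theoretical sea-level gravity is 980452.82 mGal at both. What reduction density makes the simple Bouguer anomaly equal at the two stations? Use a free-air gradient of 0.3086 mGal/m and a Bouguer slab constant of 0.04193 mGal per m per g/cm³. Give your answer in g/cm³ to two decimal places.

2.77

Δg_obs = 980121.68 − 980438.91 = -317.23 mGal over Δh = 1963.5 − 314.9 = 1648.6 m
Equal Bouguer anomalies ⇒ Δg_obs + (0.3086 − 0.04193ρ)·Δh = 0
0.3086 − 0.04193ρ = −Δg_obs/Δh = 0.19242
ρ = (0.3086 − 0.19242) / 0.04193 = 2.77 g/cm³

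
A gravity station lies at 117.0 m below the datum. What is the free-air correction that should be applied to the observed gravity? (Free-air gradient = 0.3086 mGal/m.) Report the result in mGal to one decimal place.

-36.1

Free-air correction = 0.3086 × -117.0 = -36.1 mGal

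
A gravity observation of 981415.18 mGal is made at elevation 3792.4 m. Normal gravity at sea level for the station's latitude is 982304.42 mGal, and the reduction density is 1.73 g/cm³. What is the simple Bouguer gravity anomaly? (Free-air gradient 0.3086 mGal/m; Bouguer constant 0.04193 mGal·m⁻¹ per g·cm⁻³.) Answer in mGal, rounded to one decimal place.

Free-air correction = 0.3086 × 3792.4 = 1170.33 mGal
Free-air anomaly = 981415.18 − 982304.42 + (1170.33) = 281.09 mGal
Bouguer slab correction = 0.04193 × 1.73 × 3792.4 = 275.10 mGal
Simple Bouguer anomaly = 281.09 − (275.10) = 5.99 mGal

6.0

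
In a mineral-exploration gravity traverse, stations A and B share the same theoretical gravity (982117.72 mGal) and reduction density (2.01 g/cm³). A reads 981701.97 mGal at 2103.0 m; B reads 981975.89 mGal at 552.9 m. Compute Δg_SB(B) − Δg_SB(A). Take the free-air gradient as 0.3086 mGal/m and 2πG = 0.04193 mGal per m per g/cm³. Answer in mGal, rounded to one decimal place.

Δg_SB(A) = 981701.97 − 982117.72 + 0.3086×2103.0 − 0.04193×2.01×2103.0 = 56.00 mGal
Δg_SB(B) = 981975.89 − 982117.72 + 0.3086×552.9 − 0.04193×2.01×552.9 = -17.80 mGal
Difference = -17.80 − (56.00) = -73.80 mGal

-73.8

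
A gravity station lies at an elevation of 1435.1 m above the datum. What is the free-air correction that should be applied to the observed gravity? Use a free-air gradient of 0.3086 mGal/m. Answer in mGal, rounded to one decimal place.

442.9

Free-air correction = 0.3086 × 1435.1 = 442.9 mGal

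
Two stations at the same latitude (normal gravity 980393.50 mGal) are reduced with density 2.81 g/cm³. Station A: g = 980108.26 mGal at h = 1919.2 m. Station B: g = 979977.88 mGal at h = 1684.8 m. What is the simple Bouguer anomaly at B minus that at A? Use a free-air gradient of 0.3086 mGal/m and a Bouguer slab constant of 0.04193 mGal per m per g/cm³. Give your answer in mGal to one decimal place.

-175.1

Δg_SB(A) = 980108.26 − 980393.50 + 0.3086×1919.2 − 0.04193×2.81×1919.2 = 80.90 mGal
Δg_SB(B) = 979977.88 − 980393.50 + 0.3086×1684.8 − 0.04193×2.81×1684.8 = -94.20 mGal
Difference = -94.20 − (80.90) = -175.10 mGal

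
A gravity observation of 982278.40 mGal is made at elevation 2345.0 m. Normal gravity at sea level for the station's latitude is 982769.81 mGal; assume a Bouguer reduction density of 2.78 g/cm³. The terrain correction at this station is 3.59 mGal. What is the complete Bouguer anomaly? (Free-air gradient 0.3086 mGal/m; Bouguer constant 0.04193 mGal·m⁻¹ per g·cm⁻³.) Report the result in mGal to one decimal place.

Free-air correction = 0.3086 × 2345.0 = 723.67 mGal
Free-air anomaly = 982278.40 − 982769.81 + (723.67) = 232.26 mGal
Bouguer slab correction = 0.04193 × 2.78 × 2345.0 = 273.35 mGal
Simple Bouguer anomaly = 232.26 − (273.35) = -41.09 mGal
Complete Bouguer anomaly = -41.09 + 3.59 = -37.50 mGal

-37.5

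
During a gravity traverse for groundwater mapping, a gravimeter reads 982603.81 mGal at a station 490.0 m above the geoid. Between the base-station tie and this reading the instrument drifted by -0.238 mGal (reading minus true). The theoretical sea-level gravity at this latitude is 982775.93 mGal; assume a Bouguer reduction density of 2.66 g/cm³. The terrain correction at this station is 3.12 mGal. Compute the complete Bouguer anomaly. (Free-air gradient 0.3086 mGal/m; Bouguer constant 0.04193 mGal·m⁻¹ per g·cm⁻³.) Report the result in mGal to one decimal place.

Drift-corrected reading = 982603.81 − (-0.238) = 982604.048 mGal
Free-air correction = 0.3086 × 490.0 = 151.21 mGal
Free-air anomaly = 982604.048 − 982775.93 + (151.21) = -20.672 mGal
Bouguer slab correction = 0.04193 × 2.66 × 490.0 = 54.65 mGal
Simple Bouguer anomaly = -20.672 − (54.65) = -75.322 mGal
Complete Bouguer anomaly = -75.322 + 3.12 = -72.202 mGal

-72.2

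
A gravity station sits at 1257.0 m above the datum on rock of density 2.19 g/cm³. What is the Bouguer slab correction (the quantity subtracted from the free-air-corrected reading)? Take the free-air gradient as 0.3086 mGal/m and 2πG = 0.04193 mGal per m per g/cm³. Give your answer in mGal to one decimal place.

Bouguer slab correction = 0.04193 × 2.19 × 1257.0 = 115.4 mGal

115.4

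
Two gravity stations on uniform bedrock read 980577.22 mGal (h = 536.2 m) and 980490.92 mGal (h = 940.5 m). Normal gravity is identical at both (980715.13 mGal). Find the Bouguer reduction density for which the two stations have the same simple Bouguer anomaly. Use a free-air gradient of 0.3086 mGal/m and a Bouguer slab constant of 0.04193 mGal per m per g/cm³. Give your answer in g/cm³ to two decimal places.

Δg_obs = 980490.92 − 980577.22 = -86.30 mGal over Δh = 940.5 − 536.2 = 404.3 m
Equal Bouguer anomalies ⇒ Δg_obs + (0.3086 − 0.04193ρ)·Δh = 0
0.3086 − 0.04193ρ = −Δg_obs/Δh = 0.21346
ρ = (0.3086 − 0.21346) / 0.04193 = 2.27 g/cm³

2.27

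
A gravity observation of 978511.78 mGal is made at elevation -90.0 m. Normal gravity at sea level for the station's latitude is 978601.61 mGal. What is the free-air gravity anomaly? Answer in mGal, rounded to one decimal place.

-117.6

Free-air correction = 0.3086 × -90.0 = -27.77 mGal
Free-air anomaly = 978511.78 − 978601.61 + (-27.77) = -117.60 mGal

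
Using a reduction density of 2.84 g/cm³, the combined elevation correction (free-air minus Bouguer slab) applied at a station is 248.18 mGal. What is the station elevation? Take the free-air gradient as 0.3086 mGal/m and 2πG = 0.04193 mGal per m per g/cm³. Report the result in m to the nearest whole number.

Combined gradient = 0.3086 − 0.04193 × 2.84 = 0.1895188 mGal/m
h = 248.18 / 0.1895188 = 1309.53 m

1310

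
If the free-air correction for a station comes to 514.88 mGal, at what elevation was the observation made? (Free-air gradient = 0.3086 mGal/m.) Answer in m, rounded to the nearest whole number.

h = 514.88 / 0.3086 = 1668.44 m

1668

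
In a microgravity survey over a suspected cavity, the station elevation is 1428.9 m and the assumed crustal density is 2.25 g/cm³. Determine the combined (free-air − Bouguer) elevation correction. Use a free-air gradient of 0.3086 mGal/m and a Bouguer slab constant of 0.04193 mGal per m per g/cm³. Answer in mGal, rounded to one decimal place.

306.2

Combined gradient = 0.3086 − 0.04193 × 2.25 = 0.2142575 mGal/m
Combined elevation correction = 0.2142575 × 1428.9 = 306.2 mGal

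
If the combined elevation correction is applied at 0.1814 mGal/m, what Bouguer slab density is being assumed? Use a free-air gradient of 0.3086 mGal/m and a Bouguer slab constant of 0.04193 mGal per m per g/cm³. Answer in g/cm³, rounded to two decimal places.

3.03

0.1814 = 0.3086 − 0.04193 × ρ
ρ = (0.3086 − 0.1814) / 0.04193 = 3.03 g/cm³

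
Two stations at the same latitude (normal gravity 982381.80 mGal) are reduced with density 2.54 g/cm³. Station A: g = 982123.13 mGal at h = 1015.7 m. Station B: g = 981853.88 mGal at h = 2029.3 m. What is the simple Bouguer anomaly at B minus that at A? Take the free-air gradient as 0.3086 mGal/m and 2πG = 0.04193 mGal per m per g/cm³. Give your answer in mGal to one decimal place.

-64.4

Δg_SB(A) = 982123.13 − 982381.80 + 0.3086×1015.7 − 0.04193×2.54×1015.7 = -53.40 mGal
Δg_SB(B) = 981853.88 − 982381.80 + 0.3086×2029.3 − 0.04193×2.54×2029.3 = -117.80 mGal
Difference = -117.80 − (-53.40) = -64.40 mGal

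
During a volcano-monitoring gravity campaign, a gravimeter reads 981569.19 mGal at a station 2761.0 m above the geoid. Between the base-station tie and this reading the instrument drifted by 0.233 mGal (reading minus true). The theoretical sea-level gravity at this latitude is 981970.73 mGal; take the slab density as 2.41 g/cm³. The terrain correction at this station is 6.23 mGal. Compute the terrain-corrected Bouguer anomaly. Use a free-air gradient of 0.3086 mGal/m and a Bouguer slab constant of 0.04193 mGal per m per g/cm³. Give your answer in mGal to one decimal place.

177.5

Drift-corrected reading = 981569.19 − (0.233) = 981568.957 mGal
Free-air correction = 0.3086 × 2761.0 = 852.04 mGal
Free-air anomaly = 981568.957 − 981970.73 + (852.04) = 450.267 mGal
Bouguer slab correction = 0.04193 × 2.41 × 2761.0 = 279.00 mGal
Simple Bouguer anomaly = 450.267 − (279.00) = 171.267 mGal
Complete Bouguer anomaly = 171.267 + 6.23 = 177.497 mGal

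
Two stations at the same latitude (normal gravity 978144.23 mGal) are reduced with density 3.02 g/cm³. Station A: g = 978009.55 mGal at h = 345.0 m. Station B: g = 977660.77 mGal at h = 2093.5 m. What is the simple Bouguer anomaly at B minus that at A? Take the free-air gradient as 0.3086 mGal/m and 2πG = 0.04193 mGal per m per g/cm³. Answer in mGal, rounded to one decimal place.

-30.6

Δg_SB(A) = 978009.55 − 978144.23 + 0.3086×345.0 − 0.04193×3.02×345.0 = -71.90 mGal
Δg_SB(B) = 977660.77 − 978144.23 + 0.3086×2093.5 − 0.04193×3.02×2093.5 = -102.50 mGal
Difference = -102.50 − (-71.90) = -30.60 mGal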